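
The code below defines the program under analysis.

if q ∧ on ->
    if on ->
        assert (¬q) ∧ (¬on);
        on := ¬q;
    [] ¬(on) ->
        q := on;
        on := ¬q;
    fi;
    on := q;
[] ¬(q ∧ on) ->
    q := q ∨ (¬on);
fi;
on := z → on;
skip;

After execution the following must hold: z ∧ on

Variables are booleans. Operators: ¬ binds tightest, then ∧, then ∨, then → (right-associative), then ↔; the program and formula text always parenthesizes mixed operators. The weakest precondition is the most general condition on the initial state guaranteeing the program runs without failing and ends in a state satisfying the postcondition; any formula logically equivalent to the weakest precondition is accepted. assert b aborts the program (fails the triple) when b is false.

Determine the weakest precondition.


Working backward. After the program, z ∧ on must hold.
Before skip: z ∧ on
Before on := z → on: z ∧ (z → on)
Then branch requires (on → ((¬q) ∧ (¬on) ∧ z ∧ (z → q))) ∧ ((¬on) → (z ∧ (z → on))); else branch requires z ∧ (z → on).
Before the if: ((q ∧ on) → ((on → ((¬q) ∧ (¬on) ∧ z ∧ (z → q))) ∧ ((¬on) → (z ∧ (z → on))))) ∧ ((¬(q ∧ on)) → (z ∧ (z → on)))
Answer: WP = ((q ∧ on) → ((on → ((¬q) ∧ (¬on) ∧ z ∧ (z → q))) ∧ ((¬on) → (z ∧ (z → on))))) ∧ ((¬(q ∧ on)) → (z ∧ (z → on)))


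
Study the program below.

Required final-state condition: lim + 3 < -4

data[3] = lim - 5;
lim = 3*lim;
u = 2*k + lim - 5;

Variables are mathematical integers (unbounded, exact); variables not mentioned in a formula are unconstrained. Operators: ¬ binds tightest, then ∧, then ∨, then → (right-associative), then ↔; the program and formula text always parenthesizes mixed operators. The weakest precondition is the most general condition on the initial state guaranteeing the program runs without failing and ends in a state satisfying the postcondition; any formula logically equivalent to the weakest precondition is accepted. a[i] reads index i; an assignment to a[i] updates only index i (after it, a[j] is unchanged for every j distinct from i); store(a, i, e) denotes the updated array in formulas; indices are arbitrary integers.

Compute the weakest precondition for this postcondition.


Working backward. After the program, the postcondition lim + 3 < -4 must hold; in canonical form it is lim < -7.
Before u := 2*k + lim - 5: lim < -7
Before lim := 3*lim: 3*lim < -7
Before data[3] := lim - 5: 3*lim < -7
Answer: WP = 3*lim < -7


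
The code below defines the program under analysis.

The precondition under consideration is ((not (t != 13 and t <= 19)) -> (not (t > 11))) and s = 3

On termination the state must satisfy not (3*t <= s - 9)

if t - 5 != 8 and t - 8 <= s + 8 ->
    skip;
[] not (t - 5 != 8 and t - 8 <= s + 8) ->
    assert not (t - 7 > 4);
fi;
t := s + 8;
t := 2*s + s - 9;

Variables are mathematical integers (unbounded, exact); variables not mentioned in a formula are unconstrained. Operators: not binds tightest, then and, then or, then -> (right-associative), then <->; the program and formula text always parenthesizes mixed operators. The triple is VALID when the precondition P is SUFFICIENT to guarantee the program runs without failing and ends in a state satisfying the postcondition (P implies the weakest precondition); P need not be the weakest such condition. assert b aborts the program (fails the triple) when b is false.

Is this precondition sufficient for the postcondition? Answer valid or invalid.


Working backward. After the program, not (3*t <= s - 9) must hold.
Before t := 2*s + s - 9: not (8*s <= 18)
Before t := s + 8: not (8*s <= 18)
Then branch requires not (8*s <= 18); else branch requires (not (t > 11)) and (not (8*s <= 18)).
Before the if: ((t != 13 and t <= s + 16) -> (not (8*s <= 18))) and ((not (t != 13 and t <= s + 16)) -> ((not (t > 11)) and (not (8*s <= 18))))
The weakest precondition is ((t != 13 and t <= s + 16) -> (not (8*s <= 18))) and ((not (t != 13 and t <= s + 16)) -> ((not (t > 11)) and (not (8*s <= 18)))).
Check whether ((not (t != 13 and t <= 19)) -> (not (t > 11))) and s = 3 implies it.
Every state satisfying the precondition satisfies the weakest precondition: the implication holds.
Answer: valid


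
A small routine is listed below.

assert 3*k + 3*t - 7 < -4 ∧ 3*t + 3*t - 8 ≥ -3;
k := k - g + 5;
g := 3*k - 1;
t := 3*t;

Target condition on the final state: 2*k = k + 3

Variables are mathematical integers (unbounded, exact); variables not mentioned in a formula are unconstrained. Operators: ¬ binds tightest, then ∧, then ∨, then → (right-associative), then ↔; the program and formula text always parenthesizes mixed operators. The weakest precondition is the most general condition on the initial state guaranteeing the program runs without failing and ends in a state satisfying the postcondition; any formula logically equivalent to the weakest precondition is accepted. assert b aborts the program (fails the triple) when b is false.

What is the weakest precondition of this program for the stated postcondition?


Working backward. After the program, the postcondition 2*k = k + 3 must hold; in canonical form it is k = 3.
Before t := 3*t: k = 3
Before g := 3*k - 1: k = 3
Before k := k - g + 5: k = g - 2
Before assert 3*k + 3*t - 7 < -4 ∧ 3*t + 3*t - 8 ≥ -3: 3*k + 3*t < 3 ∧ 6*t ≥ 5 ∧ k = g - 2
Answer: WP = 3*k + 3*t < 3 ∧ 6*t ≥ 5 ∧ k = g - 2


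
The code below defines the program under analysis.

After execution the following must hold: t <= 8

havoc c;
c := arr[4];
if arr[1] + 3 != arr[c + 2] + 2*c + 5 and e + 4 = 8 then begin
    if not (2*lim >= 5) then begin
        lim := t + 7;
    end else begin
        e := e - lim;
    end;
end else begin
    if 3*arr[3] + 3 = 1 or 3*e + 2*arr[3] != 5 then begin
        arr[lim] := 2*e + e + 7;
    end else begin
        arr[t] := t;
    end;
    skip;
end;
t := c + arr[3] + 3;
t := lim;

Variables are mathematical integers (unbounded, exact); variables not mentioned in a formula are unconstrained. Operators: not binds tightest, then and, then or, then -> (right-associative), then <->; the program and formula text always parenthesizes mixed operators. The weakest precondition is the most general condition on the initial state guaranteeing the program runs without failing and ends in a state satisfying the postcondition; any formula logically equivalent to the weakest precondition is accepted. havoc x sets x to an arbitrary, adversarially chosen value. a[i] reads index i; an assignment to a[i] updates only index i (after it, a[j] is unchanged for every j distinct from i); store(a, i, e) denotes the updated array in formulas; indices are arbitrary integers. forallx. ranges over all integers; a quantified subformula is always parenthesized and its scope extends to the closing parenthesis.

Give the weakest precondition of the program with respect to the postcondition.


Working backward. After the program, t <= 8 must hold.
Before t := lim: lim <= 8
Before t := c + arr[3] + 3: lim <= 8
Then branch requires ((not (2*lim >= 5)) -> t <= 1) and (2*lim >= 5 -> lim <= 8); else branch requires ((3*arr[3] = -2 or 2*arr[3] + 3*e != 5) -> lim <= 8) and ((not (3*arr[3] = -2 or 2*arr[3] + 3*e != 5)) -> lim <= 8).
Before the if: ((arr[1] != arr[c + 2] + 2*c + 2 and e = 4) -> (((not (2*lim >= 5)) -> t <= 1) and (2*lim >= 5 -> lim <= 8))) and ((not (arr[1] != arr[c + 2] + 2*c + 2 and e = 4)) -> (((3*arr[3] = -2 or 2*arr[3] + 3*e != 5) -> lim <= 8) and ((not (3*arr[3] = -2 or 2*arr[3] + 3*e != 5)) -> lim <= 8)))
Before c := arr[4]: ((arr[1] != arr[arr[4] + 2] + 2*arr[4] + 2 and e = 4) -> (((not (2*lim >= 5)) -> t <= 1) and (2*lim >= 5 -> lim <= 8))) and ((not (arr[1] != arr[arr[4] + 2] + 2*arr[4] + 2 and e = 4)) -> (((3*arr[3] = -2 or 2*arr[3] + 3*e != 5) -> lim <= 8) and ((not (3*arr[3] = -2 or 2*arr[3] + 3*e != 5)) -> lim <= 8)))
Before havoc c: ((arr[1] != arr[arr[4] + 2] + 2*arr[4] + 2 and e = 4) -> (((not (2*lim >= 5)) -> t <= 1) and (2*lim >= 5 -> lim <= 8))) and ((not (arr[1] != arr[arr[4] + 2] + 2*arr[4] + 2 and e = 4)) -> (((3*arr[3] = -2 or 2*arr[3] + 3*e != 5) -> lim <= 8) and ((not (3*arr[3] = -2 or 2*arr[3] + 3*e != 5)) -> lim <= 8)))
Answer: WP = ((arr[1] != arr[arr[4] + 2] + 2*arr[4] + 2 and e = 4) -> (((not (2*lim >= 5)) -> t <= 1) and (2*lim >= 5 -> lim <= 8))) and ((not (arr[1] != arr[arr[4] + 2] + 2*arr[4] + 2 and e = 4)) -> (((3*arr[3] = -2 or 2*arr[3] + 3*e != 5) -> lim <= 8) and ((not (3*arr[3] = -2 or 2*arr[3] + 3*e != 5)) -> lim <= 8)))


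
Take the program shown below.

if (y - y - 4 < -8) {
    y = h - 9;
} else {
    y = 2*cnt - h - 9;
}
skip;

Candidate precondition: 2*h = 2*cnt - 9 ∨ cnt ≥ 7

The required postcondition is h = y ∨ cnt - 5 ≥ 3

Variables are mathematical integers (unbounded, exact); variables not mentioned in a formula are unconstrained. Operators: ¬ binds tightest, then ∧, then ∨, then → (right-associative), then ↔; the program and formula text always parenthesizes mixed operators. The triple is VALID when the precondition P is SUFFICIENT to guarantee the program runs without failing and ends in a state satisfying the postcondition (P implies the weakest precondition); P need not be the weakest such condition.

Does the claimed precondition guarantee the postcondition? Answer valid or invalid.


Working backward. After the program, the postcondition h = y ∨ cnt - 5 ≥ 3 must hold; in canonical form it is h = y ∨ cnt ≥ 8.
Before skip: h = y ∨ cnt ≥ 8
Then branch requires cnt ≥ 8; else branch requires 2*h = 2*cnt - 9 ∨ cnt ≥ 8.
Before the if: 2*h = 2*cnt - 9 ∨ cnt ≥ 8
The weakest precondition is 2*h = 2*cnt - 9 ∨ cnt ≥ 8.
Check whether 2*h = 2*cnt - 9 ∨ cnt ≥ 7 implies it.
Countermodel: at the initial state cnt = 7, h = 0, the precondition holds but the weakest precondition fails.
Answer: invalid


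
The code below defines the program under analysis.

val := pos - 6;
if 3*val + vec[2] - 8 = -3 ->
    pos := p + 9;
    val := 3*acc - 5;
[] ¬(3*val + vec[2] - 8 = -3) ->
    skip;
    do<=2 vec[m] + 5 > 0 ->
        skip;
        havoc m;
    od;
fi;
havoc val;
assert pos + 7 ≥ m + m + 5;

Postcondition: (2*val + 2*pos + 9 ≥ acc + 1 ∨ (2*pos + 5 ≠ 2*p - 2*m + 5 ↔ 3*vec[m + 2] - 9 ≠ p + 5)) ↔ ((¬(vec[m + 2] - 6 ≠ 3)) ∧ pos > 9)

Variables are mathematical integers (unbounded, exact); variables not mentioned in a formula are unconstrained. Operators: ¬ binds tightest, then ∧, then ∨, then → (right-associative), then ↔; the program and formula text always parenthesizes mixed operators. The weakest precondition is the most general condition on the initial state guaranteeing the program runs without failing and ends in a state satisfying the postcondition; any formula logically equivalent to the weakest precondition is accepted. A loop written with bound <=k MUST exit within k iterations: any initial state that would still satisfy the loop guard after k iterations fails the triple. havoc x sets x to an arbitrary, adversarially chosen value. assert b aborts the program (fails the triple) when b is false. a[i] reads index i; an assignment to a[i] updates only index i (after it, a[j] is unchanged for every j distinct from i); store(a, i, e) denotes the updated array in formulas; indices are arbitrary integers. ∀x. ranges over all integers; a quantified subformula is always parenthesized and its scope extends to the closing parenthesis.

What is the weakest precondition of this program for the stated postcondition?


Working backward. After the program, the postcondition (2*val + 2*pos + 9 ≥ acc + 1 ∨ (2*pos + 5 ≠ 2*p - 2*m + 5 ↔ 3*vec[m + 2] - 9 ≠ p + 5)) ↔ ((¬(vec[m + 2] - 6 ≠ 3)) ∧ pos > 9) must hold; in canonical form it is (2*pos + 2*val ≥ acc - 8 ∨ (2*m + 2*pos ≠ 2*p ↔ 3*vec[m + 2] ≠ p + 14)) ↔ ((¬(vec[m + 2] ≠ 9)) ∧ pos > 9).
Before assert pos + 7 ≥ m + m + 5: pos ≥ 2*m - 2 ∧ ((2*pos + 2*val ≥ acc - 8 ∨ (2*m + 2*pos ≠ 2*p ↔ 3*vec[m + 2] ≠ p + 14)) ↔ ((¬(vec[m + 2] ≠ 9)) ∧ pos > 9))
Before havoc val: ∀val_1. (pos ≥ 2*m - 2 ∧ ((2*pos + 2*val_1 ≥ acc - 8 ∨ (2*m + 2*pos ≠ 2*p ↔ 3*vec[m + 2] ≠ p + 14)) ↔ ((¬(vec[m + 2] ≠ 9)) ∧ pos > 9)))
Then branch requires ∀val_1. (p ≥ 2*m - 11 ∧ ((2*p + 2*val_1 ≥ acc - 26 ∨ (2*m ≠ -18 ↔ 3*vec[m + 2] ≠ p + 14)) ↔ ((¬(vec[m + 2] ≠ 9)) ∧ p > 0))); else branch requires (vec[m] > -5 → (∀m_2. ((vec[m_2] > -5 → (∀m_1. ((¬(vec[m_1] > -5)) ∧ (∀val_1. (pos ≥ 2*m_1 - 2 ∧ ((2*pos + 2*val_1 ≥ acc - 8 ∨ (2*m_1 + 2*pos ≠ 2*p ↔ 3*vec[m_1 + 2] ≠ p + 14)) ↔ ((¬(vec[m_1 + 2] ≠ 9)) ∧ pos > 9))))))) ∧ ((¬(vec[m_2] > -5)) → (∀val_1. (pos ≥ 2*m_2 - 2 ∧ ((2*pos + 2*val_1 ≥ acc - 8 ∨ (2*m_2 + 2*pos ≠ 2*p ↔ 3*vec[m_2 + 2] ≠ p + 14)) ↔ ((¬(vec[m_2 + 2] ≠ 9)) ∧ pos > 9)))))))) ∧ ((¬(vec[m] > -5)) → (∀val_1. (pos ≥ 2*m - 2 ∧ ((2*pos + 2*val_1 ≥ acc - 8 ∨ (2*m + 2*pos ≠ 2*p ↔ 3*vec[m + 2] ≠ p + 14)) ↔ ((¬(vec[m + 2] ≠ 9)) ∧ pos > 9))))).
Before the if: (vec[2] + 3*val = 5 → (∀val_1. (p ≥ 2*m - 11 ∧ ((2*p + 2*val_1 ≥ acc - 26 ∨ (2*m ≠ -18 ↔ 3*vec[m + 2] ≠ p + 14)) ↔ ((¬(vec[m + 2] ≠ 9)) ∧ p > 0))))) ∧ ((¬(vec[2] + 3*val = 5)) → ((vec[m] > -5 → (∀m_2. ((vec[m_2] > -5 → (∀m_1. ((¬(vec[m_1] > -5)) ∧ (∀val_1. (pos ≥ 2*m_1 - 2 ∧ ((2*pos + 2*val_1 ≥ acc - 8 ∨ (2*m_1 + 2*pos ≠ 2*p ↔ 3*vec[m_1 + 2] ≠ p + 14)) ↔ ((¬(vec[m_1 + 2] ≠ 9)) ∧ pos > 9))))))) ∧ ((¬(vec[m_2] > -5)) → (∀val_1. (pos ≥ 2*m_2 - 2 ∧ ((2*pos + 2*val_1 ≥ acc - 8 ∨ (2*m_2 + 2*pos ≠ 2*p ↔ 3*vec[m_2 + 2] ≠ p + 14)) ↔ ((¬(vec[m_2 + 2] ≠ 9)) ∧ pos > 9)))))))) ∧ ((¬(vec[m] > -5)) → (∀val_1. (pos ≥ 2*m - 2 ∧ ((2*pos + 2*val_1 ≥ acc - 8 ∨ (2*m + 2*pos ≠ 2*p ↔ 3*vec[m + 2] ≠ p + 14)) ↔ ((¬(vec[m + 2] ≠ 9)) ∧ pos > 9)))))))
Before val := pos - 6: (vec[2] + 3*pos = 23 → (∀val_1. (p ≥ 2*m - 11 ∧ ((2*p + 2*val_1 ≥ acc - 26 ∨ (2*m ≠ -18 ↔ 3*vec[m + 2] ≠ p + 14)) ↔ ((¬(vec[m + 2] ≠ 9)) ∧ p > 0))))) ∧ ((¬(vec[2] + 3*pos = 23)) → ((vec[m] > -5 → (∀m_2. ((vec[m_2] > -5 → (∀m_1. ((¬(vec[m_1] > -5)) ∧ (∀val_1. (pos ≥ 2*m_1 - 2 ∧ ((2*pos + 2*val_1 ≥ acc - 8 ∨ (2*m_1 + 2*pos ≠ 2*p ↔ 3*vec[m_1 + 2] ≠ p + 14)) ↔ ((¬(vec[m_1 + 2] ≠ 9)) ∧ pos > 9))))))) ∧ ((¬(vec[m_2] > -5)) → (∀val_1. (pos ≥ 2*m_2 - 2 ∧ ((2*pos + 2*val_1 ≥ acc - 8 ∨ (2*m_2 + 2*pos ≠ 2*p ↔ 3*vec[m_2 + 2] ≠ p + 14)) ↔ ((¬(vec[m_2 + 2] ≠ 9)) ∧ pos > 9)))))))) ∧ ((¬(vec[m] > -5)) → (∀val_1. (pos ≥ 2*m - 2 ∧ ((2*pos + 2*val_1 ≥ acc - 8 ∨ (2*m + 2*pos ≠ 2*p ↔ 3*vec[m + 2] ≠ p + 14)) ↔ ((¬(vec[m + 2] ≠ 9)) ∧ pos > 9)))))))
Answer: WP = (vec[2] + 3*pos = 23 → (∀val_1. (p ≥ 2*m - 11 ∧ ((2*p + 2*val_1 ≥ acc - 26 ∨ (2*m ≠ -18 ↔ 3*vec[m + 2] ≠ p + 14)) ↔ ((¬(vec[m + 2] ≠ 9)) ∧ p > 0))))) ∧ ((¬(vec[2] + 3*pos = 23)) → ((vec[m] > -5 → (∀m_2. ((vec[m_2] > -5 → (∀m_1. ((¬(vec[m_1] > -5)) ∧ (∀val_1. (pos ≥ 2*m_1 - 2 ∧ ((2*pos + 2*val_1 ≥ acc - 8 ∨ (2*m_1 + 2*pos ≠ 2*p ↔ 3*vec[m_1 + 2] ≠ p + 14)) ↔ ((¬(vec[m_1 + 2] ≠ 9)) ∧ pos > 9))))))) ∧ ((¬(vec[m_2] > -5)) → (∀val_1. (pos ≥ 2*m_2 - 2 ∧ ((2*pos + 2*val_1 ≥ acc - 8 ∨ (2*m_2 + 2*pos ≠ 2*p ↔ 3*vec[m_2 + 2] ≠ p + 14)) ↔ ((¬(vec[m_2 + 2] ≠ 9)) ∧ pos > 9)))))))) ∧ ((¬(vec[m] > -5)) → (∀val_1. (pos ≥ 2*m - 2 ∧ ((2*pos + 2*val_1 ≥ acc - 8 ∨ (2*m + 2*pos ≠ 2*p ↔ 3*vec[m + 2] ≠ p + 14)) ↔ ((¬(vec[m + 2] ≠ 9)) ∧ pos > 9)))))))


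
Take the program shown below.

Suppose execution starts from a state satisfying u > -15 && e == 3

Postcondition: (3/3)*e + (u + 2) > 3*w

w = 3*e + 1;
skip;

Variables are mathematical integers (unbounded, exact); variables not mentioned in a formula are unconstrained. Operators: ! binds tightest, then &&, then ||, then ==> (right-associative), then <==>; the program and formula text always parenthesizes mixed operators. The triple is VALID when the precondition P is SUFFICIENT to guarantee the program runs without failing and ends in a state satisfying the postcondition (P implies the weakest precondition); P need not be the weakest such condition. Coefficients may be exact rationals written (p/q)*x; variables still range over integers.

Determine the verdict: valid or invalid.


Working backward. After the program, the postcondition (3/3)*e + (u + 2) > 3*w must hold; in canonical form it is e + u > 3*w - 2.
Before skip: e + u > 3*w - 2
Before w := 3*e + 1: u > 8*e + 1
The weakest precondition is u > 8*e + 1.
Check whether u > -15 && e == 3 implies it.
Countermodel: at the initial state e = 3, u = -14, the precondition holds but the weakest precondition fails.
Answer: invalid


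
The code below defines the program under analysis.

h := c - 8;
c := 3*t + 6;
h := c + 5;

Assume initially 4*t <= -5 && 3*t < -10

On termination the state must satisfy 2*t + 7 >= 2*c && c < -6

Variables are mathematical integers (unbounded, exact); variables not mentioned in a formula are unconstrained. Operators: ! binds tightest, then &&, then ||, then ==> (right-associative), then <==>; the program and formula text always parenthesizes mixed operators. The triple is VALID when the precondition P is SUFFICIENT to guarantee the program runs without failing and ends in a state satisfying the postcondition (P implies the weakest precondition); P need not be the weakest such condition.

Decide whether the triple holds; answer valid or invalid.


Working backward. After the program, the postcondition 2*t + 7 >= 2*c && c < -6 must hold; in canonical form it is 2*t >= 2*c - 7 && c < -6.
Before h := c + 5: 2*t >= 2*c - 7 && c < -6
Before c := 3*t + 6: 4*t <= -5 && 3*t < -12
Before h := c - 8: 4*t <= -5 && 3*t < -12
The weakest precondition is 4*t <= -5 && 3*t < -12.
Check whether 4*t <= -5 && 3*t < -10 implies it.
Countermodel: at the initial state t = -4, the precondition holds but the weakest precondition fails.
Answer: invalid


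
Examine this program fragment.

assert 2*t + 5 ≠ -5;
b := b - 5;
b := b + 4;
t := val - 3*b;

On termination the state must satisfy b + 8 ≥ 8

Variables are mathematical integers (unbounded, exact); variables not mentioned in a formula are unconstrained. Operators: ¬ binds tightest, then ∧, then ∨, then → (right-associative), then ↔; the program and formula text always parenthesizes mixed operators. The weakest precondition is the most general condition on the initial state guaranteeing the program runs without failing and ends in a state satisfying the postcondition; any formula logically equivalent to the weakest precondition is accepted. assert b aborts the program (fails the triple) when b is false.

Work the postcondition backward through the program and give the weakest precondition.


Working backward. After the program, the postcondition b + 8 ≥ 8 must hold; in canonical form it is b ≥ 0.
Before t := val - 3*b: b ≥ 0
Before b := b + 4: b ≥ -4
Before b := b - 5: b ≥ 1
Before assert 2*t + 5 ≠ -5: 2*t ≠ -10 ∧ b ≥ 1
Answer: WP = 2*t ≠ -10 ∧ b ≥ 1


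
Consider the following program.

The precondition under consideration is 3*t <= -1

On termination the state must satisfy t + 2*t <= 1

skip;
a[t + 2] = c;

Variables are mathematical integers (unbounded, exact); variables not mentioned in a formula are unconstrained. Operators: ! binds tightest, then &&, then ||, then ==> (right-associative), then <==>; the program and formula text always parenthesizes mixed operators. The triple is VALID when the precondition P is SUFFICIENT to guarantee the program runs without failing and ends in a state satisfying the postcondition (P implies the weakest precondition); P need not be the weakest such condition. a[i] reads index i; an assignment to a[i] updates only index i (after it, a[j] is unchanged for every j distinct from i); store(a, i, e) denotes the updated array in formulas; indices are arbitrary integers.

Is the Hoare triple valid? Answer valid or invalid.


Working backward. After the program, the postcondition t + 2*t <= 1 must hold; in canonical form it is 3*t <= 1.
Before a[t + 2] := c: 3*t <= 1
Before skip: 3*t <= 1
The weakest precondition is 3*t <= 1.
Check whether 3*t <= -1 implies it.
Every state satisfying the precondition satisfies the weakest precondition: the implication holds.
Answer: valid


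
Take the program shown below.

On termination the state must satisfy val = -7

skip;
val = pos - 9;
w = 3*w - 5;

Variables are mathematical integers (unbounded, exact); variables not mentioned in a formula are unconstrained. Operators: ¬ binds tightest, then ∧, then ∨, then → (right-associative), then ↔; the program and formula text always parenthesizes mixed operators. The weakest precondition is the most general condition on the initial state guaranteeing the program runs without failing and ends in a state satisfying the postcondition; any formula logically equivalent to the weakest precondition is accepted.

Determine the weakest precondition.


Working backward. After the program, val = -7 must hold.
Before w := 3*w - 5: val = -7
Before val := pos - 9: pos = 2
Before skip: pos = 2
Answer: WP = pos = 2


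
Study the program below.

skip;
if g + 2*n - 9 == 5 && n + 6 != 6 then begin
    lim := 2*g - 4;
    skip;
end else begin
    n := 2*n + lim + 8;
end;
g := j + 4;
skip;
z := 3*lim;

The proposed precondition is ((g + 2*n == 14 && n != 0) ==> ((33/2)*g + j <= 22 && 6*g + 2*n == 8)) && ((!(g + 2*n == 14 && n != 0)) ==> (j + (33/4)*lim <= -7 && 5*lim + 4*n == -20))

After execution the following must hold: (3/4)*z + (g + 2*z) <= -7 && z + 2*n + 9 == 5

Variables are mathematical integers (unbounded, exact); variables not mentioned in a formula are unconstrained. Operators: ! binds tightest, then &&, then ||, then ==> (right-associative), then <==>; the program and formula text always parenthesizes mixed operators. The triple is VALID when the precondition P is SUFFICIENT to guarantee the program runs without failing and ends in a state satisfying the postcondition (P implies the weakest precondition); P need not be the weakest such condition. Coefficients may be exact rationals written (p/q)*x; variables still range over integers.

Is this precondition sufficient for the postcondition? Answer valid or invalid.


Working backward. After the program, the postcondition (3/4)*z + (g + 2*z) <= -7 && z + 2*n + 9 == 5 must hold; in canonical form it is g + (11/4)*z <= -7 && 2*n + z == -4.
Before z := 3*lim: g + (33/4)*lim <= -7 && 3*lim + 2*n == -4
Before skip: g + (33/4)*lim <= -7 && 3*lim + 2*n == -4
Before g := j + 4: j + (33/4)*lim <= -11 && 3*lim + 2*n == -4
Then branch requires (33/2)*g + j <= 22 && 6*g + 2*n == 8; else branch requires j + (33/4)*lim <= -11 && 5*lim + 4*n == -20.
Before the if: ((g + 2*n == 14 && n != 0) ==> ((33/2)*g + j <= 22 && 6*g + 2*n == 8)) && ((!(g + 2*n == 14 && n != 0)) ==> (j + (33/4)*lim <= -11 && 5*lim + 4*n == -20))
Before skip: ((g + 2*n == 14 && n != 0) ==> ((33/2)*g + j <= 22 && 6*g + 2*n == 8)) && ((!(g + 2*n == 14 && n != 0)) ==> (j + (33/4)*lim <= -11 && 5*lim + 4*n == -20))
The weakest precondition is ((g + 2*n == 14 && n != 0) ==> ((33/2)*g + j <= 22 && 6*g + 2*n == 8)) && ((!(g + 2*n == 14 && n != 0)) ==> (j + (33/4)*lim <= -11 && 5*lim + 4*n == -20)).
Check whether ((g + 2*n == 14 && n != 0) ==> ((33/2)*g + j <= 22 && 6*g + 2*n == 8)) && ((!(g + 2*n == 14 && n != 0)) ==> (j + (33/4)*lim <= -7 && 5*lim + 4*n == -20)) implies it.
Countermodel: at the initial state g = 0, j = 26, lim = -4, n = 0, the precondition holds but the weakest precondition fails.
Answer: invalid


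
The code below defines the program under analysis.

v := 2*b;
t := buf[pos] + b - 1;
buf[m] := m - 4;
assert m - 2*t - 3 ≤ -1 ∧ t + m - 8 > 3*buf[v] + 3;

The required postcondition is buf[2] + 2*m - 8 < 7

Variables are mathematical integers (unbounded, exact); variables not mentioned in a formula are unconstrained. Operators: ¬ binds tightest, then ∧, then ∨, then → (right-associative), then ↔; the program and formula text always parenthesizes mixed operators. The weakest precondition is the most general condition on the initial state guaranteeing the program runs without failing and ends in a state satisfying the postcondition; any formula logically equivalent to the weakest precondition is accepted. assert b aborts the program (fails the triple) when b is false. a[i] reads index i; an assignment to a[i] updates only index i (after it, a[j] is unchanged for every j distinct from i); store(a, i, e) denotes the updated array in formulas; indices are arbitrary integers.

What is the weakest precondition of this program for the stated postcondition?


Working backward. After the program, the postcondition buf[2] + 2*m - 8 < 7 must hold; in canonical form it is buf[2] + 2*m < 15.
Before assert m - 2*t - 3 ≤ -1 ∧ t + m - 8 > 3*buf[v] + 3: m ≤ 2*t + 2 ∧ m + t > 3*buf[v] + 11 ∧ buf[2] + 2*m < 15
Before buf[m] := m - 4: m ≤ 2*t + 2 ∧ m + t > 3*store(buf, m, m - 4)[v] + 11 ∧ store(buf, m, m - 4)[2] + 2*m < 15
Before t := buf[pos] + b - 1: m ≤ 2*buf[pos] + 2*b ∧ buf[pos] + b + m > 3*store(buf, m, m - 4)[v] + 12 ∧ store(buf, m, m - 4)[2] + 2*m < 15
Before v := 2*b: m ≤ 2*buf[pos] + 2*b ∧ buf[pos] + b + m > 3*store(buf, m, m - 4)[2*b] + 12 ∧ store(buf, m, m - 4)[2] + 2*m < 15
Answer: WP = m ≤ 2*buf[pos] + 2*b ∧ buf[pos] + b + m > 3*store(buf, m, m - 4)[2*b] + 12 ∧ store(buf, m, m - 4)[2] + 2*m < 15


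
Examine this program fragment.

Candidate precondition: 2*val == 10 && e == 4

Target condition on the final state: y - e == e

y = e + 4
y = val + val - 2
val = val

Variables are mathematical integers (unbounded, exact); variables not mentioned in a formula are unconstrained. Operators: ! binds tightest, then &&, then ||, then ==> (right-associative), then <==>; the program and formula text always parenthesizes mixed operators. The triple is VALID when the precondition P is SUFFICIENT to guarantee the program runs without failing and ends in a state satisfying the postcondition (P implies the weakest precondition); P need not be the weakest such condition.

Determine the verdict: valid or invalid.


Working backward. After the program, the postcondition y - e == e must hold; in canonical form it is y == 2*e.
Before val := val: y == 2*e
Before y := val + val - 2: 2*val == 2*e + 2
Before y := e + 4: 2*val == 2*e + 2
The weakest precondition is 2*val == 2*e + 2.
Check whether 2*val == 10 && e == 4 implies it.
Every state satisfying the precondition satisfies the weakest precondition: the implication holds.
Answer: valid


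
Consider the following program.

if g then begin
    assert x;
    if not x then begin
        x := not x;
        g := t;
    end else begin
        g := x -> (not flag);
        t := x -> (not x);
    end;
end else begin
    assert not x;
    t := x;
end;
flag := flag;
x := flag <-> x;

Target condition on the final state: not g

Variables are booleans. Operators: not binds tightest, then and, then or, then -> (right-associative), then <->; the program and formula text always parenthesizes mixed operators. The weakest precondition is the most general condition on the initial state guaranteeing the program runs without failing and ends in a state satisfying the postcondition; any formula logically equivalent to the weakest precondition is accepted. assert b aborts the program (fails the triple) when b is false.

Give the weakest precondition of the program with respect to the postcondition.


Working backward. After the program, not g must hold.
Before x := flag <-> x: not g
Before flag := flag: not g
Then branch requires x and ((not x) -> (not t)) and (x -> (not (x -> (not flag)))); else branch requires (not x) and (not g).
Before the if: (g -> (x and ((not x) -> (not t)) and (x -> (not (x -> (not flag)))))) and ((not g) -> ((not x) and (not g)))
Answer: WP = (g -> (x and ((not x) -> (not t)) and (x -> (not (x -> (not flag)))))) and ((not g) -> ((not x) and (not g)))


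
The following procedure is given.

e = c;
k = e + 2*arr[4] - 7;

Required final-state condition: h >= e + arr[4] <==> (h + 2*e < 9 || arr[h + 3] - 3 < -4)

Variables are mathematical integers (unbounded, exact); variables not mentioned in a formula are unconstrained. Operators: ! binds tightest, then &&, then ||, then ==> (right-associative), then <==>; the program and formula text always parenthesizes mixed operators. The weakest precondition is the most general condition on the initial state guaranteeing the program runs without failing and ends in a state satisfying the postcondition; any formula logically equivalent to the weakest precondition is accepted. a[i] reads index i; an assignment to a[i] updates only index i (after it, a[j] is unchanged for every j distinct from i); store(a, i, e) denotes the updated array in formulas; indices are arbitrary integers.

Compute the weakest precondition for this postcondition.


Working backward. After the program, the postcondition h >= e + arr[4] <==> (h + 2*e < 9 || arr[h + 3] - 3 < -4) must hold; in canonical form it is h >= arr[4] + e <==> (2*e + h < 9 || arr[h + 3] < -1).
Before k := e + 2*arr[4] - 7: h >= arr[4] + e <==> (2*e + h < 9 || arr[h + 3] < -1)
Before e := c: h >= arr[4] + c <==> (2*c + h < 9 || arr[h + 3] < -1)
Answer: WP = h >= arr[4] + c <==> (2*c + h < 9 || arr[h + 3] < -1)


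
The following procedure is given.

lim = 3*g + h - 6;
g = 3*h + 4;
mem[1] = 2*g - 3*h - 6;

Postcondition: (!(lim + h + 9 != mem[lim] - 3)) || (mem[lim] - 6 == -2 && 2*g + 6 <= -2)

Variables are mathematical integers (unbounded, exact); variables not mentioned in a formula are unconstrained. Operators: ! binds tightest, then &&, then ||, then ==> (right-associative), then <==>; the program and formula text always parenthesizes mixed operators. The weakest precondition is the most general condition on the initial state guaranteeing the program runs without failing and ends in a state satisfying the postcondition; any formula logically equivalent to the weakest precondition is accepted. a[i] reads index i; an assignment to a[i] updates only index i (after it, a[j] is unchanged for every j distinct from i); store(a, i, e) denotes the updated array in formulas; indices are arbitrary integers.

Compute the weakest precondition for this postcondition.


Working backward. After the program, the postcondition (!(lim + h + 9 != mem[lim] - 3)) || (mem[lim] - 6 == -2 && 2*g + 6 <= -2) must hold; in canonical form it is (!(h + lim != mem[lim] - 12)) || (mem[lim] == 4 && 2*g <= -8).
Before mem[1] := 2*g - 3*h - 6: (!(h + lim != store(mem, 1, 2*g - 3*h - 6)[lim] - 12)) || (store(mem, 1, 2*g - 3*h - 6)[lim] == 4 && 2*g <= -8)
Before g := 3*h + 4: (!(h + lim != store(mem, 1, 3*h + 2)[lim] - 12)) || (store(mem, 1, 3*h + 2)[lim] == 4 && 6*h <= -16)
Before lim := 3*g + h - 6: (!(3*g + 2*h != store(mem, 1, 3*h + 2)[3*g + h - 6] - 6)) || (store(mem, 1, 3*h + 2)[3*g + h - 6] == 4 && 6*h <= -16)
Answer: WP = (!(3*g + 2*h != store(mem, 1, 3*h + 2)[3*g + h - 6] - 6)) || (store(mem, 1, 3*h + 2)[3*g + h - 6] == 4 && 6*h <= -16)


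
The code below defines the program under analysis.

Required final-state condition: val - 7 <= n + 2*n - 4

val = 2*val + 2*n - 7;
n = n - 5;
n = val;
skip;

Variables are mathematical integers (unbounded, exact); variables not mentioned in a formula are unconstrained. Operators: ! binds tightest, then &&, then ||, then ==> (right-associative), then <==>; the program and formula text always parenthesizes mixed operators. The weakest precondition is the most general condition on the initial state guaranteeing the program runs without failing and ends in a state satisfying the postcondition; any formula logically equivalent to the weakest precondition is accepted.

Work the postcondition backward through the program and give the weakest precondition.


Working backward. After the program, the postcondition val - 7 <= n + 2*n - 4 must hold; in canonical form it is val <= 3*n + 3.
Before skip: val <= 3*n + 3
Before n := val: 2*val >= -3
Before n := n - 5: 2*val >= -3
Before val := 2*val + 2*n - 7: 4*n + 4*val >= 11
Answer: WP = 4*n + 4*val >= 11


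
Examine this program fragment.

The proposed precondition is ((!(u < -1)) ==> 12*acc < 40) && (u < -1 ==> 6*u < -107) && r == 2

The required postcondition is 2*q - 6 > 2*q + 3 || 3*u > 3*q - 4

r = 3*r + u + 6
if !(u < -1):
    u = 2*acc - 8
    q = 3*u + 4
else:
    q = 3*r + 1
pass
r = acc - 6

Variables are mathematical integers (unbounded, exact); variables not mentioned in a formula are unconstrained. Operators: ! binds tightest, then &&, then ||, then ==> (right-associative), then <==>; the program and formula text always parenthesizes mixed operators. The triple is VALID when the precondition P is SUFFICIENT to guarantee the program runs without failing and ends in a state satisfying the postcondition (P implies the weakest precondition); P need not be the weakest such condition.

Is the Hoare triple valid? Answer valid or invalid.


Working backward. After the program, the postcondition 2*q - 6 > 2*q + 3 || 3*u > 3*q - 4 must hold; in canonical form it is 3*u > 3*q - 4.
Before r := acc - 6: 3*u > 3*q - 4
Before skip: 3*u > 3*q - 4
Then branch requires 12*acc < 40; else branch requires 3*u > 9*r - 1.
Before the if: ((!(u < -1)) ==> 12*acc < 40) && (u < -1 ==> 3*u > 9*r - 1)
Before r := 3*r + u + 6: ((!(u < -1)) ==> 12*acc < 40) && (u < -1 ==> 27*r + 6*u < -53)
The weakest precondition is ((!(u < -1)) ==> 12*acc < 40) && (u < -1 ==> 27*r + 6*u < -53).
Check whether ((!(u < -1)) ==> 12*acc < 40) && (u < -1 ==> 6*u < -107) && r == 2 implies it.
Every state satisfying the precondition satisfies the weakest precondition: the implication holds.
Answer: valid


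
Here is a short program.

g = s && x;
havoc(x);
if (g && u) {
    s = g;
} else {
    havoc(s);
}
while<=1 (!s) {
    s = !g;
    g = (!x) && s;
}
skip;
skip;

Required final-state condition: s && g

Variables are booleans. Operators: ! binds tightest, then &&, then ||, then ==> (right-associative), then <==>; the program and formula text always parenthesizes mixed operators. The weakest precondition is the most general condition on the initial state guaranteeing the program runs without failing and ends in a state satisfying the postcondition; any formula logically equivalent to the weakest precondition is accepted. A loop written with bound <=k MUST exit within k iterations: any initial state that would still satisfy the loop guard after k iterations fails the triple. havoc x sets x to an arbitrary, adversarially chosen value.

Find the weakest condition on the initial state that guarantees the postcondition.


Working backward. After the program, s && g must hold.
Before skip: s && g
Before skip: s && g
Before the loop (bound <=1), unroll the exhaustion recursion (WP_0 = exit-now case; WP_j = one more guarded iteration, up to j = 1):
  WP_0: s && g
  WP_1: ((!s) ==> ((!g) && (!x))) && (s ==> (s && g))
So before the loop: ((!s) ==> ((!g) && (!x))) && (s ==> (s && g))
Then branch requires (!g) ==> ((!g) && (!x)); else branch requires false.
Before the if: ((g && u) ==> ((!g) ==> ((!g) && (!x)))) && g && u
Before havoc x: ((g && u) ==> g) && g && u
Before g := s && x: ((s && x && u) ==> (s && x)) && s && x && u
Answer: WP = ((s && x && u) ==> (s && x)) && s && x && u


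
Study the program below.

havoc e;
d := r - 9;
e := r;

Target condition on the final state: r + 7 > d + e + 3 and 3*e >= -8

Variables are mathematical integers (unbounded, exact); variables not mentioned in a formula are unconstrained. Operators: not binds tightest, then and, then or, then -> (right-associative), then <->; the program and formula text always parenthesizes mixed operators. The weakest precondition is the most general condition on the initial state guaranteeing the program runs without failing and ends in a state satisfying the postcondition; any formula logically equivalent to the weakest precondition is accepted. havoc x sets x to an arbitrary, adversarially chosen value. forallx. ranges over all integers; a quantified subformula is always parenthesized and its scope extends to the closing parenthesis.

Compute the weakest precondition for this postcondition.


Working backward. After the program, the postcondition r + 7 > d + e + 3 and 3*e >= -8 must hold; in canonical form it is r > d + e - 4 and 3*e >= -8.
Before e := r: d < 4 and 3*r >= -8
Before d := r - 9: r < 13 and 3*r >= -8
Before havoc e: r < 13 and 3*r >= -8
Answer: WP = r < 13 and 3*r >= -8


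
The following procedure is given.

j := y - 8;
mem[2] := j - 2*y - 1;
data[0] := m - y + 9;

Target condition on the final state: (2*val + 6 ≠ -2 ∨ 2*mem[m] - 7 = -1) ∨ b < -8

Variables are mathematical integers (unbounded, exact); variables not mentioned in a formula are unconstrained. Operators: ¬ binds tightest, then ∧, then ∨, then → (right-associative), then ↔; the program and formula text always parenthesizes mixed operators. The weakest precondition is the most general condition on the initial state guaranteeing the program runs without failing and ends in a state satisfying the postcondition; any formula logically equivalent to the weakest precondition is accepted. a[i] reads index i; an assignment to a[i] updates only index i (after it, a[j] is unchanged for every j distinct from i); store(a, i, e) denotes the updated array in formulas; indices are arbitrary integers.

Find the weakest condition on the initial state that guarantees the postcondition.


Working backward. After the program, the postcondition (2*val + 6 ≠ -2 ∨ 2*mem[m] - 7 = -1) ∨ b < -8 must hold; in canonical form it is 2*val ≠ -8 ∨ 2*mem[m] = 6 ∨ b < -8.
Before data[0] := m - y + 9: 2*val ≠ -8 ∨ 2*mem[m] = 6 ∨ b < -8
Before mem[2] := j - 2*y - 1: 2*val ≠ -8 ∨ 2*store(mem, 2, j - 2*y - 1)[m] = 6 ∨ b < -8
Before j := y - 8: 2*val ≠ -8 ∨ 2*store(mem, 2, -y - 9)[m] = 6 ∨ b < -8
Answer: WP = 2*val ≠ -8 ∨ 2*store(mem, 2, -y - 9)[m] = 6 ∨ b < -8


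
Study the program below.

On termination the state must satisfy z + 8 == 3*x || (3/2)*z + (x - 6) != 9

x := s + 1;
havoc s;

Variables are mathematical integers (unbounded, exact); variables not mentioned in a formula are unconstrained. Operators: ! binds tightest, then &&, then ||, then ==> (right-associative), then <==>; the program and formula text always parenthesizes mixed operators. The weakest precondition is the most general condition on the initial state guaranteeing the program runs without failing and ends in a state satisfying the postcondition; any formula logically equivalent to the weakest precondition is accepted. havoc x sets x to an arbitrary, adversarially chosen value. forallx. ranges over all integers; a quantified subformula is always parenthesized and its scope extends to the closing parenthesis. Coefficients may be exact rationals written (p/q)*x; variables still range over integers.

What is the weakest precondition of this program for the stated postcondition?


Working backward. After the program, the postcondition z + 8 == 3*x || (3/2)*z + (x - 6) != 9 must hold; in canonical form it is z == 3*x - 8 || x + (3/2)*z != 15.
Before havoc s: z == 3*x - 8 || x + (3/2)*z != 15
Before x := s + 1: z == 3*s - 5 || s + (3/2)*z != 14
Answer: WP = z == 3*s - 5 || s + (3/2)*z != 14


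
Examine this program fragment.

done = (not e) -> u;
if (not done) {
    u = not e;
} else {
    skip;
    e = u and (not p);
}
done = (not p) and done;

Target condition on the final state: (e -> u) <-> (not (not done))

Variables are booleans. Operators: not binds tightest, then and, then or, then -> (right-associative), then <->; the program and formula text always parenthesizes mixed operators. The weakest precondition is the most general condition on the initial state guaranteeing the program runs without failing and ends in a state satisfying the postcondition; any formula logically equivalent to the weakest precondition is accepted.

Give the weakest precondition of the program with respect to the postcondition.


Working backward. After the program, the postcondition (e -> u) <-> (not (not done)) must hold; in canonical form it is (e -> u) <-> done.
Before done := (not p) and done: (e -> u) <-> ((not p) and done)
Then branch requires (e -> (not e)) <-> ((not p) and done); else branch requires ((u and (not p)) -> u) <-> ((not p) and done).
Before the if: ((not done) -> ((e -> (not e)) <-> ((not p) and done))) and (done -> (((u and (not p)) -> u) <-> ((not p) and done)))
Before done := (not e) -> u: ((not ((not e) -> u)) -> ((e -> (not e)) <-> ((not p) and ((not e) -> u)))) and (((not e) -> u) -> (((u and (not p)) -> u) <-> ((not p) and ((not e) -> u))))
Answer: WP = ((not ((not e) -> u)) -> ((e -> (not e)) <-> ((not p) and ((not e) -> u)))) and (((not e) -> u) -> (((u and (not p)) -> u) <-> ((not p) and ((not e) -> u))))
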